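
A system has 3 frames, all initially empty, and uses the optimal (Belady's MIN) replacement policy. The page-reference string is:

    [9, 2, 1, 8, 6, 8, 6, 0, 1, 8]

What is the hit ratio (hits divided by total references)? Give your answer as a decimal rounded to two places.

0.40

9: fault, frames {9}
2: fault, frames {9,2}
1: fault, frames {9,2,1}
8: fault, evict 2, frames {9,1,8}
6: fault, evict 9, frames {1,8,6}
8: hit
6: hit
0: fault, evict 6, frames {1,8,0}
1: hit
8: hit
Hits: 4 of 10 references → 4/10 = 0.4000.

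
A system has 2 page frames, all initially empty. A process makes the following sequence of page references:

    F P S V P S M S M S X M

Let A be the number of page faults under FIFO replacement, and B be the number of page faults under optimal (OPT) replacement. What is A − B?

Under FIFO: F F F F F F F . . . F . → 8 faults.
Under OPT: F F F F . F F . . . F . → 7 faults.
A − B = 8 − 7 = 1.

1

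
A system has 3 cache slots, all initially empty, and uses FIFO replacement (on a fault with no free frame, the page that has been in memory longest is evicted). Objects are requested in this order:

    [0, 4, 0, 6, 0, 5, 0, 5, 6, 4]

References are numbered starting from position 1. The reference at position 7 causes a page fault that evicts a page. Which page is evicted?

4

pos 1: 0 → fault, frames [0]
pos 2: 4 → fault, frames [0, 4]
pos 3: 0 → hit
pos 4: 6 → fault, frames [0, 4, 6]
pos 5: 0 → hit
pos 6: 5 → fault, evict 0, frames [4, 6, 5]
pos 7: 0 → fault, evict 4, frames [6, 5, 0]
At position 7, page 4 is evicted.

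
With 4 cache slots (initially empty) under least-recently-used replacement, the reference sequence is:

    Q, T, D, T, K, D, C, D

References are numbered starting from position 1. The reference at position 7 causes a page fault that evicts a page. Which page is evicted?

pos 1: Q: fault, frames (Q)
pos 2: T: fault, frames (Q T)
pos 3: D: fault, frames (Q T D)
pos 4: T: hit
pos 5: K: fault, frames (Q D T K)
pos 6: D: hit
pos 7: C: fault, evict Q, frames (T K D C)
At position 7, page Q is evicted.

Q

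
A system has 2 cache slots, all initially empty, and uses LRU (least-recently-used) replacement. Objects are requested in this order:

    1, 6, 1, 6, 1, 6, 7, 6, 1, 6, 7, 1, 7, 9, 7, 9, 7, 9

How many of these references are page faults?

1: fault, frames [1]
6: fault, frames [1, 6]
1: hit
6: hit
1: hit
6: hit
7: fault, evict 1, frames [6, 7]
6: hit
1: fault, evict 7, frames [6, 1]
6: hit
7: fault, evict 1, frames [6, 7]
1: fault, evict 6, frames [7, 1]
7: hit
9: fault, evict 1, frames [7, 9]
7: hit
9: hit
7: hit
9: hit
Page faults: 7.

7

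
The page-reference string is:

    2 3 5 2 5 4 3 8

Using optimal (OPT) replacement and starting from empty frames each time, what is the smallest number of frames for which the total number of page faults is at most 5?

3

f=1: 8 faults
f=2: 6 faults
f=3: 5 faults
f=4: 5 faults
f=5: 5 faults
Smallest f with faults ≤ 5 is 3.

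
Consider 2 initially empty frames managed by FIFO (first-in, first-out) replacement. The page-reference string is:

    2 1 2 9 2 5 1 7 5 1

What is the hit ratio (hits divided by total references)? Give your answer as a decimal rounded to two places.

2: miss, frames [2]
1: miss, frames [2, 1]
2: hit
9: miss, evict 2, frames [1, 9]
2: miss, evict 1, frames [9, 2]
5: miss, evict 9, frames [2, 5]
1: miss, evict 2, frames [5, 1]
7: miss, evict 5, frames [1, 7]
5: miss, evict 1, frames [7, 5]
1: miss, evict 7, frames [5, 1]
Hits: 1 of 10 references → 1/10 = 0.1000.

0.10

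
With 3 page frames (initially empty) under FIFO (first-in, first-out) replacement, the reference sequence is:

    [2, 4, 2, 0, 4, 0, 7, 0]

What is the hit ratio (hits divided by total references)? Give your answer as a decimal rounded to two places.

2 → fault, frames (2)
4 → fault, frames (2 4)
2 → hit
0 → fault, frames (2 4 0)
4 → hit
0 → hit
7 → fault, evict 2, frames (4 0 7)
0 → hit
Hits: 4 of 8 references → 4/8 = 0.5000.

0.50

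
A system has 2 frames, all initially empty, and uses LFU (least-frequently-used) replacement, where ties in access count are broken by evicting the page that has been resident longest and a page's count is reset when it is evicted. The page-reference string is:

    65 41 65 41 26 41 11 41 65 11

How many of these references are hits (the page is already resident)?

65: fault, frames {65}
41: fault, frames {65,41}
65: hit
41: hit
26: fault, evict 65, frames {41,26}
41: hit
11: fault, evict 26, frames {41,11}
41: hit
65: fault, evict 11, frames {41,65}
11: fault, evict 65, frames {41,11}
Hits: 4.

4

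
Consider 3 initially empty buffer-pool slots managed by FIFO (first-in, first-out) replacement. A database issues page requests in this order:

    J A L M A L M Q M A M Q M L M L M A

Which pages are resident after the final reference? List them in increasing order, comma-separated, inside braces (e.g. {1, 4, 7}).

J -> miss, frames (J)
A -> miss, frames (J A)
L -> miss, frames (J A L)
M -> miss, evict J, frames (A L M)
A -> hit
L -> hit
M -> hit
Q -> miss, evict A, frames (L M Q)
M -> hit
A -> miss, evict L, frames (M Q A)
M -> hit
Q -> hit
M -> hit
L -> miss, evict M, frames (Q A L)
M -> miss, evict Q, frames (A L M)
L -> hit
M -> hit
A -> hit

{A, L, M}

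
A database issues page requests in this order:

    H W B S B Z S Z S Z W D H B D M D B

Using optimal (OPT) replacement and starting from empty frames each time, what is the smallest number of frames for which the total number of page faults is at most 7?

5

f=1: 18 faults
f=2: 11 faults
f=3: 9 faults
f=4: 8 faults
f=5: 7 faults
f=6: 7 faults
f=7: 7 faults
Smallest f with faults ≤ 7 is 5.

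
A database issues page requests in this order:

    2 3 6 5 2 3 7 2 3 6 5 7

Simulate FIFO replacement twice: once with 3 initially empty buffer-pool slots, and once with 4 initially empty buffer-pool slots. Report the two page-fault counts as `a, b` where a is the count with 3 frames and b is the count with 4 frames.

9, 10

3 frames: F F F F F F F . . F F . → 9 faults.
4 frames: F F F F . . F F F F F F → 10 faults.
10 > 9: adding a frame increased faults — Belady's anomaly.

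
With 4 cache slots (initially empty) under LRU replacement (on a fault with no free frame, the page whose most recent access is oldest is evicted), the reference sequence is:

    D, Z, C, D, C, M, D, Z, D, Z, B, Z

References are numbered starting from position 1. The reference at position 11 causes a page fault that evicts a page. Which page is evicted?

pos 1: D → fault, frames [D]
pos 2: Z → fault, frames [D, Z]
pos 3: C → fault, frames [D, Z, C]
pos 4: D → hit
pos 5: C → hit
pos 6: M → fault, frames [Z, D, C, M]
pos 7: D → hit
pos 8: Z → hit
pos 9: D → hit
pos 10: Z → hit
pos 11: B → fault, evict C, frames [M, D, Z, B]
At position 11, page C is evicted.

C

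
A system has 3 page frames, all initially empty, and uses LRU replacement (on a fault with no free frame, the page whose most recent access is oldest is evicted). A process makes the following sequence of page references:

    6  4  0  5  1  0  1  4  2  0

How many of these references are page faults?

8

6 -> fault, frames [6]
4 -> fault, frames [6, 4]
0 -> fault, frames [6, 4, 0]
5 -> fault, evict 6, frames [4, 0, 5]
1 -> fault, evict 4, frames [0, 5, 1]
0 -> hit
1 -> hit
4 -> fault, evict 5, frames [0, 1, 4]
2 -> fault, evict 0, frames [1, 4, 2]
0 -> fault, evict 1, frames [4, 2, 0]
Page faults: 8.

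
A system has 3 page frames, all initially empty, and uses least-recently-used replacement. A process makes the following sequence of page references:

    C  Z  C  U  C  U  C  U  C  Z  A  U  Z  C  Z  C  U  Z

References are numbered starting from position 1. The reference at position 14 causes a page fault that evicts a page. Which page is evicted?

pos 1: C → fault, frames [C]
pos 2: Z → fault, frames [C, Z]
pos 3: C → hit
pos 4: U → fault, frames [Z, C, U]
pos 5: C → hit
pos 6: U → hit
pos 7: C → hit
pos 8: U → hit
pos 9: C → hit
pos 10: Z → hit
pos 11: A → fault, evict U, frames [C, Z, A]
pos 12: U → fault, evict C, frames [Z, A, U]
pos 13: Z → hit
pos 14: C → fault, evict A, frames [U, Z, C]
At position 14, page A is evicted.

A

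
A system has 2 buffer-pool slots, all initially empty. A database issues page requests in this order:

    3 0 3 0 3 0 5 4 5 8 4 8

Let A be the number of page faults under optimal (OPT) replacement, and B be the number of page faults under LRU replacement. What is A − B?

Under OPT: F F . . . . F F . F . . → 5 faults.
Under LRU: F F . . . . F F . F F . → 6 faults.
A − B = 5 − 6 = -1.

-1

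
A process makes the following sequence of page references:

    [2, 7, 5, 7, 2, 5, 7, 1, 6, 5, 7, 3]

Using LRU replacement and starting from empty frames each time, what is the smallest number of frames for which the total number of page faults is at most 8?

f=1: 12 faults
f=2: 11 faults
f=3: 8 faults
f=4: 6 faults
f=5: 6 faults
f=6: 6 faults
Smallest f with faults ≤ 8 is 3.

3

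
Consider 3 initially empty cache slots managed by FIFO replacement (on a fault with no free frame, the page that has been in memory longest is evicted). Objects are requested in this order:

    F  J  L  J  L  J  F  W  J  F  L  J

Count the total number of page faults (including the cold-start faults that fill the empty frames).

6

F → miss, frames {F}
J → miss, frames {F,J}
L → miss, frames {F,J,L}
J → hit
L → hit
J → hit
F → hit
W → miss, evict F, frames {J,L,W}
J → hit
F → miss, evict J, frames {L,W,F}
L → hit
J → miss, evict L, frames {W,F,J}
Page faults: 6.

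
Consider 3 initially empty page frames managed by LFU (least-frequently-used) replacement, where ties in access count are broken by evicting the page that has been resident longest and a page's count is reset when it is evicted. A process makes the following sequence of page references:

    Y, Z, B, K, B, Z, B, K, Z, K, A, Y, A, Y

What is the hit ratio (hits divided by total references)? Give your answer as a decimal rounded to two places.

Y -> fault, frames {Y}
Z -> fault, frames {Y,Z}
B -> fault, frames {Y,Z,B}
K -> fault, evict Y, frames {Z,B,K}
B -> hit
Z -> hit
B -> hit
K -> hit
Z -> hit
K -> hit
A -> fault, evict Z, frames {B,K,A}
Y -> fault, evict A, frames {B,K,Y}
A -> fault, evict Y, frames {B,K,A}
Y -> fault, evict A, frames {B,K,Y}
Hits: 6 of 14 references → 6/14 = 0.4286.

0.43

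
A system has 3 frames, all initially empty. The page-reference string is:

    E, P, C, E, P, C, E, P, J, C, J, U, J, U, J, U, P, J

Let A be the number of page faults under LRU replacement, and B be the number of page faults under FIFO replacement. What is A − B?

Under LRU: F F F . . . . . F F . F . . . . F . → 7 faults.
Under FIFO: F F F . . . . . F . . F . . . . F . → 6 faults.
A − B = 7 − 6 = 1.

1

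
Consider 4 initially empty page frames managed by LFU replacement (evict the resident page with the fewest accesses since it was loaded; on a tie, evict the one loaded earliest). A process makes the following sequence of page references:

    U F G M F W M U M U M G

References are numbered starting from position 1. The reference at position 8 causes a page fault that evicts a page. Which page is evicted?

pos 1: U: miss, frames {U}
pos 2: F: miss, frames {U,F}
pos 3: G: miss, frames {U,F,G}
pos 4: M: miss, frames {U,F,G,M}
pos 5: F: hit
pos 6: W: miss, evict U, frames {F,G,M,W}
pos 7: M: hit
pos 8: U: miss, evict G, frames {F,M,W,U}
At position 8, page G is evicted.

G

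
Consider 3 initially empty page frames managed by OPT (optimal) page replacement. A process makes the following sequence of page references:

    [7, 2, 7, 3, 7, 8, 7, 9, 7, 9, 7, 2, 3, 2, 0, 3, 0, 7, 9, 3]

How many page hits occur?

12

7: fault, frames {7}
2: fault, frames {7,2}
7: hit
3: fault, frames {7,2,3}
7: hit
8: fault, evict 3, frames {7,2,8}
7: hit
9: fault, evict 8, frames {7,2,9}
7: hit
9: hit
7: hit
2: hit
3: fault, evict 9, frames {7,2,3}
2: hit
0: fault, evict 2, frames {7,3,0}
3: hit
0: hit
7: hit
9: fault, evict 0, frames {7,3,9}
3: hit
Hits: 12.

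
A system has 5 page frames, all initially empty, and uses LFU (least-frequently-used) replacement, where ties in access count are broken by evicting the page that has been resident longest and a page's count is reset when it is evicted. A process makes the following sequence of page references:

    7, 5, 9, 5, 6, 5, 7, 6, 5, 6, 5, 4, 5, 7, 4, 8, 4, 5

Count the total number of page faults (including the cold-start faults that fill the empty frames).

7 -> fault, frames [7]
5 -> fault, frames [7, 5]
9 -> fault, frames [7, 5, 9]
5 -> hit
6 -> fault, frames [7, 5, 9, 6]
5 -> hit
7 -> hit
6 -> hit
5 -> hit
6 -> hit
5 -> hit
4 -> fault, frames [7, 5, 9, 6, 4]
5 -> hit
7 -> hit
4 -> hit
8 -> fault, evict 9, frames [7, 5, 6, 4, 8]
4 -> hit
5 -> hit
Page faults: 6.

6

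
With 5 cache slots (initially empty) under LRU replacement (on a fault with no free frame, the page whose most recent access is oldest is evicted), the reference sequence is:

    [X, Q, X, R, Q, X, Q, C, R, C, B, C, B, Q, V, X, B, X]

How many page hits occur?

X → fault, frames {X}
Q → fault, frames {X,Q}
X → hit
R → fault, frames {Q,X,R}
Q → hit
X → hit
Q → hit
C → fault, frames {R,X,Q,C}
R → hit
C → hit
B → fault, frames {X,Q,R,C,B}
C → hit
B → hit
Q → hit
V → fault, evict X, frames {R,C,B,Q,V}
X → fault, evict R, frames {C,B,Q,V,X}
B → hit
X → hit
Hits: 11.

11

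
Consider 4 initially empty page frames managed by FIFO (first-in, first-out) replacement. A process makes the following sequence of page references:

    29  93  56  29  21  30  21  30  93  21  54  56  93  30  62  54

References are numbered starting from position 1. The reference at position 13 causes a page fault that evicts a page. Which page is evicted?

pos 1: 29 → fault, frames {29}
pos 2: 93 → fault, frames {29,93}
pos 3: 56 → fault, frames {29,93,56}
pos 4: 29 → hit
pos 5: 21 → fault, frames {29,93,56,21}
pos 6: 30 → fault, evict 29, frames {93,56,21,30}
pos 7: 21 → hit
pos 8: 30 → hit
pos 9: 93 → hit
pos 10: 21 → hit
pos 11: 54 → fault, evict 93, frames {56,21,30,54}
pos 12: 56 → hit
pos 13: 93 → fault, evict 56, frames {21,30,54,93}
At position 13, page 56 is evicted.

56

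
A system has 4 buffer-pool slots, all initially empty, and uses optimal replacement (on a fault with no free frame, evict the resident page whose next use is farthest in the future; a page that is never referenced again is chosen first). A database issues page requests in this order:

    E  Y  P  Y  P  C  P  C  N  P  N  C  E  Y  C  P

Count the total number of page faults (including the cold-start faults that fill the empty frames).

E: miss, frames (E)
Y: miss, frames (E Y)
P: miss, frames (E Y P)
Y: hit
P: hit
C: miss, frames (E Y P C)
P: hit
C: hit
N: miss, evict Y, frames (E P C N)
P: hit
N: hit
C: hit
E: hit
Y: miss, evict N, frames (E P C Y)
C: hit
P: hit
Page faults: 6.

6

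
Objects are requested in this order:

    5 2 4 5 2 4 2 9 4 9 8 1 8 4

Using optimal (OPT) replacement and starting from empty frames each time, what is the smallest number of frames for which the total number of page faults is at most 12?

f=1: 14 faults
f=2: 8 faults
f=3: 6 faults
f=4: 6 faults
f=5: 6 faults
f=6: 6 faults
Smallest f with faults ≤ 12 is 2.

2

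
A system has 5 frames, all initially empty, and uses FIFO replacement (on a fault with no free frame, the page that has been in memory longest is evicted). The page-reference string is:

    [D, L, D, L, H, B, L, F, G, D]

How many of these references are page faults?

D → fault, frames (D)
L → fault, frames (D L)
D → hit
L → hit
H → fault, frames (D L H)
B → fault, frames (D L H B)
L → hit
F → fault, frames (D L H B F)
G → fault, evict D, frames (L H B F G)
D → fault, evict L, frames (H B F G D)
Page faults: 7.

7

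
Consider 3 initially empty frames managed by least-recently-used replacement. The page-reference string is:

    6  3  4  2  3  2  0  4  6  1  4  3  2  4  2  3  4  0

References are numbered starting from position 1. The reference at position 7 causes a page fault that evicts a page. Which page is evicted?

4

pos 1: 6 → fault, frames [6]
pos 2: 3 → fault, frames [6, 3]
pos 3: 4 → fault, frames [6, 3, 4]
pos 4: 2 → fault, evict 6, frames [3, 4, 2]
pos 5: 3 → hit
pos 6: 2 → hit
pos 7: 0 → fault, evict 4, frames [3, 2, 0]
At position 7, page 4 is evicted.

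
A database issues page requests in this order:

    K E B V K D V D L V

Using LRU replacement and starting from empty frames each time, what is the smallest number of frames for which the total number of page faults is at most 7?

3

f=1: 10 faults
f=2: 9 faults
f=3: 7 faults
f=4: 6 faults
f=5: 6 faults
f=6: 6 faults
Smallest f with faults ≤ 7 is 3.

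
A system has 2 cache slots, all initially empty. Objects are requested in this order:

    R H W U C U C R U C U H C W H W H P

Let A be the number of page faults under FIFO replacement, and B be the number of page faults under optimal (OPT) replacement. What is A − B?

Under FIFO: F F F F F . . F F F . F . F . . . F → 11 faults.
Under OPT: F F F F F . . F . F . F . F . . . F → 10 faults.
A − B = 11 − 10 = 1.

1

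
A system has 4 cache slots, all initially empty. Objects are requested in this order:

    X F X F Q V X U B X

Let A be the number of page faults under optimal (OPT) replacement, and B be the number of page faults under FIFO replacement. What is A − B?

-1

Under OPT: F F . . F F . F F . → 6 faults.
Under FIFO: F F . . F F . F F F → 7 faults.
A − B = 6 − 7 = -1.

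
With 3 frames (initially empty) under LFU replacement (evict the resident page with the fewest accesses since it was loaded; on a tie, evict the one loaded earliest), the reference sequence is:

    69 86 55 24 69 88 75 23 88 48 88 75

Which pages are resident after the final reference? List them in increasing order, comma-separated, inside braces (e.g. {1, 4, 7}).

69: miss, frames (69)
86: miss, frames (69 86)
55: miss, frames (69 86 55)
24: miss, evict 69, frames (86 55 24)
69: miss, evict 86, frames (55 24 69)
88: miss, evict 55, frames (24 69 88)
75: miss, evict 24, frames (69 88 75)
23: miss, evict 69, frames (88 75 23)
88: hit
48: miss, evict 75, frames (88 23 48)
88: hit
75: miss, evict 23, frames (88 48 75)

{48, 75, 88}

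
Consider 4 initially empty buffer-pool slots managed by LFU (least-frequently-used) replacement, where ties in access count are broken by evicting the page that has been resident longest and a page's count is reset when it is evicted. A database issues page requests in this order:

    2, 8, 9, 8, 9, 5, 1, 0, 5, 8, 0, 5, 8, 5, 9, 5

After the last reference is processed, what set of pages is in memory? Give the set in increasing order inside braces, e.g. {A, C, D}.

{0, 5, 8, 9}

2 -> miss, frames (2)
8 -> miss, frames (2 8)
9 -> miss, frames (2 8 9)
8 -> hit
9 -> hit
5 -> miss, frames (2 8 9 5)
1 -> miss, evict 2, frames (8 9 5 1)
0 -> miss, evict 5, frames (8 9 1 0)
5 -> miss, evict 1, frames (8 9 0 5)
8 -> hit
0 -> hit
5 -> hit
8 -> hit
5 -> hit
9 -> hit
5 -> hit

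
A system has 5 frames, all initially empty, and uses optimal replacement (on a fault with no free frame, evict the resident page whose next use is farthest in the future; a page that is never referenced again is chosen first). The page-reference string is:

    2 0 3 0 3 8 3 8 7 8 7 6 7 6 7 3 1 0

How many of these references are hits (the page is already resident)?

11

2 → miss, frames (2)
0 → miss, frames (2 0)
3 → miss, frames (2 0 3)
0 → hit
3 → hit
8 → miss, frames (2 0 3 8)
3 → hit
8 → hit
7 → miss, frames (2 0 3 8 7)
8 → hit
7 → hit
6 → miss, evict 8, frames (2 0 3 7 6)
7 → hit
6 → hit
7 → hit
3 → hit
1 → miss, evict 6, frames (2 0 3 7 1)
0 → hit
Hits: 11.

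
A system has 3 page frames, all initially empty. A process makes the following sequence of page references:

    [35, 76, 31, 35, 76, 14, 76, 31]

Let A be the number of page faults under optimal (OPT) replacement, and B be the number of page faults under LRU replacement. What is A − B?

Under OPT: F F F . . F . . → 4 faults.
Under LRU: F F F . . F . F → 5 faults.
A − B = 4 − 5 = -1.

-1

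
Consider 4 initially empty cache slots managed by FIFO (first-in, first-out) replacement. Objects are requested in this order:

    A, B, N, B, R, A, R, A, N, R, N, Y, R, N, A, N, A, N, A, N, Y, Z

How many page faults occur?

A -> miss, frames {A}
B -> miss, frames {A,B}
N -> miss, frames {A,B,N}
B -> hit
R -> miss, frames {A,B,N,R}
A -> hit
R -> hit
A -> hit
N -> hit
R -> hit
N -> hit
Y -> miss, evict A, frames {B,N,R,Y}
R -> hit
N -> hit
A -> miss, evict B, frames {N,R,Y,A}
N -> hit
A -> hit
N -> hit
A -> hit
N -> hit
Y -> hit
Z -> miss, evict N, frames {R,Y,A,Z}
Page faults: 7.

7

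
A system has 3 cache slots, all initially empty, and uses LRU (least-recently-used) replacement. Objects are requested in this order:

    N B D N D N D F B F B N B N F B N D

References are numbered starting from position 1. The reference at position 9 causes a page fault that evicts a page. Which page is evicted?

N

pos 1: N: fault, frames {N}
pos 2: B: fault, frames {N,B}
pos 3: D: fault, frames {N,B,D}
pos 4: N: hit
pos 5: D: hit
pos 6: N: hit
pos 7: D: hit
pos 8: F: fault, evict B, frames {N,D,F}
pos 9: B: fault, evict N, frames {D,F,B}
At position 9, page N is evicted.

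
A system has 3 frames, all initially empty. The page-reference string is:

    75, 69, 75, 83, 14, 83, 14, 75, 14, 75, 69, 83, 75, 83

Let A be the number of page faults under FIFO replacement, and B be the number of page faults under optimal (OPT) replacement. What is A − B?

2

Under FIFO: F F . F F . . F . . F F . . → 7 faults.
Under OPT: F F . F F . . . . . F . . . → 5 faults.
A − B = 7 − 5 = 2.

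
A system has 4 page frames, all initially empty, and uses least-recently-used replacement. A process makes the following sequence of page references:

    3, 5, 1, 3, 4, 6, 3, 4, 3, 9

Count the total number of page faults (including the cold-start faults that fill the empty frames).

6

3 -> miss, frames (3)
5 -> miss, frames (3 5)
1 -> miss, frames (3 5 1)
3 -> hit
4 -> miss, frames (5 1 3 4)
6 -> miss, evict 5, frames (1 3 4 6)
3 -> hit
4 -> hit
3 -> hit
9 -> miss, evict 1, frames (6 4 3 9)
Page faults: 6.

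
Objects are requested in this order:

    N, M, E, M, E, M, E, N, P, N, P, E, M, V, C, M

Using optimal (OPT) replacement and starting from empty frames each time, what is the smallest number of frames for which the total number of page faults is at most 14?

2

f=1: 16 faults
f=2: 9 faults
f=3: 7 faults
f=4: 6 faults
f=5: 6 faults
f=6: 6 faults
Smallest f with faults ≤ 14 is 2.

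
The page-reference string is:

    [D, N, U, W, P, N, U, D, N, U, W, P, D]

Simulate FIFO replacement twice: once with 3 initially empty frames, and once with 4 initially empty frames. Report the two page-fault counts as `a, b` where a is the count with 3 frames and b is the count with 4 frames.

3 frames: F F F F F F F F . . F F . → 10 faults.
4 frames: F F F F F . . F F F F F F → 11 faults.
11 > 10: adding a frame increased faults — Belady's anomaly.

10, 11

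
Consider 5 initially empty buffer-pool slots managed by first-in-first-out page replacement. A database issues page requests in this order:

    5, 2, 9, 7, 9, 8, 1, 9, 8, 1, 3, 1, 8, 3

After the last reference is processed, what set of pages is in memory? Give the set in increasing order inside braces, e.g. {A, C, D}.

5 -> miss, frames [5]
2 -> miss, frames [5, 2]
9 -> miss, frames [5, 2, 9]
7 -> miss, frames [5, 2, 9, 7]
9 -> hit
8 -> miss, frames [5, 2, 9, 7, 8]
1 -> miss, evict 5, frames [2, 9, 7, 8, 1]
9 -> hit
8 -> hit
1 -> hit
3 -> miss, evict 2, frames [9, 7, 8, 1, 3]
1 -> hit
8 -> hit
3 -> hit

{1, 3, 7, 8, 9}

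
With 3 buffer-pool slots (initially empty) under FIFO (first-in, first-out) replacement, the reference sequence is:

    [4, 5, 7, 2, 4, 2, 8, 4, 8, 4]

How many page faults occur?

4: fault, frames [4]
5: fault, frames [4, 5]
7: fault, frames [4, 5, 7]
2: fault, evict 4, frames [5, 7, 2]
4: fault, evict 5, frames [7, 2, 4]
2: hit
8: fault, evict 7, frames [2, 4, 8]
4: hit
8: hit
4: hit
Page faults: 6.

6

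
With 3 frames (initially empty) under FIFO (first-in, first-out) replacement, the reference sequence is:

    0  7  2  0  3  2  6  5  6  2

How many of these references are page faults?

7

0: miss, frames (0)
7: miss, frames (0 7)
2: miss, frames (0 7 2)
0: hit
3: miss, evict 0, frames (7 2 3)
2: hit
6: miss, evict 7, frames (2 3 6)
5: miss, evict 2, frames (3 6 5)
6: hit
2: miss, evict 3, frames (6 5 2)
Page faults: 7.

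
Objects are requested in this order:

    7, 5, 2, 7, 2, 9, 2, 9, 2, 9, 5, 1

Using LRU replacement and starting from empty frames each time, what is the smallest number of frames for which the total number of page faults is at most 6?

f=1: 12 faults
f=2: 7 faults
f=3: 6 faults
f=4: 5 faults
f=5: 5 faults
Smallest f with faults ≤ 6 is 3.

3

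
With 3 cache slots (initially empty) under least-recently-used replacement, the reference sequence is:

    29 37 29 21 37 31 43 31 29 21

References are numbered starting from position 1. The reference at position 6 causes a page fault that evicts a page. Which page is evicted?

29

pos 1: 29 → fault, frames (29)
pos 2: 37 → fault, frames (29 37)
pos 3: 29 → hit
pos 4: 21 → fault, frames (37 29 21)
pos 5: 37 → hit
pos 6: 31 → fault, evict 29, frames (21 37 31)
At position 6, page 29 is evicted.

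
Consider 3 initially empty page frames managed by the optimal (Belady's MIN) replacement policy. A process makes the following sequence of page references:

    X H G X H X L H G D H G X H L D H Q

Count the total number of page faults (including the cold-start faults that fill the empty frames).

X → fault, frames {X}
H → fault, frames {X,H}
G → fault, frames {X,H,G}
X → hit
H → hit
X → hit
L → fault, evict X, frames {H,G,L}
H → hit
G → hit
D → fault, evict L, frames {H,G,D}
H → hit
G → hit
X → fault, evict G, frames {H,D,X}
H → hit
L → fault, evict X, frames {H,D,L}
D → hit
H → hit
Q → fault, evict L, frames {H,D,Q}
Page faults: 8.

8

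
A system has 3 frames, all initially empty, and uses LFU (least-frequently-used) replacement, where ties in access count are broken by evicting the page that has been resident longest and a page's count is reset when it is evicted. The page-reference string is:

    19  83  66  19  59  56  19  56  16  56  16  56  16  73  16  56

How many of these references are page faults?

7

19 → fault, frames {19}
83 → fault, frames {19,83}
66 → fault, frames {19,83,66}
19 → hit
59 → fault, evict 83, frames {19,66,59}
56 → fault, evict 66, frames {19,59,56}
19 → hit
56 → hit
16 → fault, evict 59, frames {19,56,16}
56 → hit
16 → hit
56 → hit
16 → hit
73 → fault, evict 19, frames {56,16,73}
16 → hit
56 → hit
Page faults: 7.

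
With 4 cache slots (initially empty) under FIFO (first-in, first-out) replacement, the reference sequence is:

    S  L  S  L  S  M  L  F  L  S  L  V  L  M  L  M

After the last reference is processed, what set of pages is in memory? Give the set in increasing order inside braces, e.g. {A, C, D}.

{F, L, M, V}

S: miss, frames {S}
L: miss, frames {S,L}
S: hit
L: hit
S: hit
M: miss, frames {S,L,M}
L: hit
F: miss, frames {S,L,M,F}
L: hit
S: hit
L: hit
V: miss, evict S, frames {L,M,F,V}
L: hit
M: hit
L: hit
M: hit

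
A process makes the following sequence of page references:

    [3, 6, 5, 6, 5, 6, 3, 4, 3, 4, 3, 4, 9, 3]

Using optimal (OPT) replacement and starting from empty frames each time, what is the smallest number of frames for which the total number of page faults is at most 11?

f=1: 14 faults
f=2: 6 faults
f=3: 5 faults
f=4: 5 faults
f=5: 5 faults
Smallest f with faults ≤ 11 is 2.

2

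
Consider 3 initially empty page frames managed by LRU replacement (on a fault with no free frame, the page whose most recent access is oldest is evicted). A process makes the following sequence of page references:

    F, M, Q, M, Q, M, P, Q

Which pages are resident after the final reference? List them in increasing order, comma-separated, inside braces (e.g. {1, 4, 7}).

{M, P, Q}

F: miss, frames {F}
M: miss, frames {F,M}
Q: miss, frames {F,M,Q}
M: hit
Q: hit
M: hit
P: miss, evict F, frames {Q,M,P}
Q: hit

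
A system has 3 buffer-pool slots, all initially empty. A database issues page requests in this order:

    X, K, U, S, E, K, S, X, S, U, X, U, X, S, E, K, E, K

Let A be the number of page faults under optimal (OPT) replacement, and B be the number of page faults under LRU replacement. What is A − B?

-1

Under OPT: F F F F F . . F . F . . . . F F . . → 9 faults.
Under LRU: F F F F F F . F . F . . . . F F . . → 10 faults.
A − B = 9 − 10 = -1.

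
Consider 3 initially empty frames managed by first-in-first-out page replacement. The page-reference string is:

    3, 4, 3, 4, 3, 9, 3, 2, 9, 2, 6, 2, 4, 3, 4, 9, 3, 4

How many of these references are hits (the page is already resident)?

3: miss, frames (3)
4: miss, frames (3 4)
3: hit
4: hit
3: hit
9: miss, frames (3 4 9)
3: hit
2: miss, evict 3, frames (4 9 2)
9: hit
2: hit
6: miss, evict 4, frames (9 2 6)
2: hit
4: miss, evict 9, frames (2 6 4)
3: miss, evict 2, frames (6 4 3)
4: hit
9: miss, evict 6, frames (4 3 9)
3: hit
4: hit
Hits: 10.

10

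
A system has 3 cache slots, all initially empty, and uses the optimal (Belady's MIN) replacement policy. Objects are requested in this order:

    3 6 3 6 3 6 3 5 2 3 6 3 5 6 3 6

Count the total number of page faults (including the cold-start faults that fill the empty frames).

5

3 → miss, frames {3}
6 → miss, frames {3,6}
3 → hit
6 → hit
3 → hit
6 → hit
3 → hit
5 → miss, frames {3,6,5}
2 → miss, evict 5, frames {3,6,2}
3 → hit
6 → hit
3 → hit
5 → miss, evict 2, frames {3,6,5}
6 → hit
3 → hit
6 → hit
Page faults: 5.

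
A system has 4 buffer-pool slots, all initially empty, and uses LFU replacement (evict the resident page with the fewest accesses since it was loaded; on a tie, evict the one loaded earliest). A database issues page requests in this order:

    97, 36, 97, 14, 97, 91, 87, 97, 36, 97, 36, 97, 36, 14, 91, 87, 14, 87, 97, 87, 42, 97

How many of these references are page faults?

97 -> fault, frames [97]
36 -> fault, frames [97, 36]
97 -> hit
14 -> fault, frames [97, 36, 14]
97 -> hit
91 -> fault, frames [97, 36, 14, 91]
87 -> fault, evict 36, frames [97, 14, 91, 87]
97 -> hit
36 -> fault, evict 14, frames [97, 91, 87, 36]
97 -> hit
36 -> hit
97 -> hit
36 -> hit
14 -> fault, evict 91, frames [97, 87, 36, 14]
91 -> fault, evict 87, frames [97, 36, 14, 91]
87 -> fault, evict 14, frames [97, 36, 91, 87]
14 -> fault, evict 91, frames [97, 36, 87, 14]
87 -> hit
97 -> hit
87 -> hit
42 -> fault, evict 14, frames [97, 36, 87, 42]
97 -> hit
Page faults: 11.

11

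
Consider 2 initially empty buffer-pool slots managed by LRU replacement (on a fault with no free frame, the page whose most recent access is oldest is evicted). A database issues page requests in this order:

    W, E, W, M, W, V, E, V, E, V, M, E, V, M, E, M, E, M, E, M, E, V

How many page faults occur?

W: fault, frames {W}
E: fault, frames {W,E}
W: hit
M: fault, evict E, frames {W,M}
W: hit
V: fault, evict M, frames {W,V}
E: fault, evict W, frames {V,E}
V: hit
E: hit
V: hit
M: fault, evict E, frames {V,M}
E: fault, evict V, frames {M,E}
V: fault, evict M, frames {E,V}
M: fault, evict E, frames {V,M}
E: fault, evict V, frames {M,E}
M: hit
E: hit
M: hit
E: hit
M: hit
E: hit
V: fault, evict M, frames {E,V}
Page faults: 11.

11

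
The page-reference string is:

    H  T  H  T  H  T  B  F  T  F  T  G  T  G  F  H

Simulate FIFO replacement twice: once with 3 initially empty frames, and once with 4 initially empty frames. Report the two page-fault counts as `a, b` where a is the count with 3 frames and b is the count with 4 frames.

7, 6

3 frames: F F . . . . F F . . . F F . . F → 7 faults.
4 frames: F F . . . . F F . . . F . . . F → 6 faults.
6 < 7: adding a frame reduced faults, as is typical.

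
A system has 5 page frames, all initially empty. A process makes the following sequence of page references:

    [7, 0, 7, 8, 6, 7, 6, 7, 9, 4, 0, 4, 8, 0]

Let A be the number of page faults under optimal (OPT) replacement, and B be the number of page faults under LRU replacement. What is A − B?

-2

Under OPT: F F . F F . . . F F . . . . → 6 faults.
Under LRU: F F . F F . . . F F F . F . → 8 faults.
A − B = 6 − 8 = -2.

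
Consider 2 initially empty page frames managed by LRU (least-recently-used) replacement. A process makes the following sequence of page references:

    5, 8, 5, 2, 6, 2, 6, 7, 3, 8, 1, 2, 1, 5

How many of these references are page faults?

5 → fault, frames (5)
8 → fault, frames (5 8)
5 → hit
2 → fault, evict 8, frames (5 2)
6 → fault, evict 5, frames (2 6)
2 → hit
6 → hit
7 → fault, evict 2, frames (6 7)
3 → fault, evict 6, frames (7 3)
8 → fault, evict 7, frames (3 8)
1 → fault, evict 3, frames (8 1)
2 → fault, evict 8, frames (1 2)
1 → hit
5 → fault, evict 2, frames (1 5)
Page faults: 10.

10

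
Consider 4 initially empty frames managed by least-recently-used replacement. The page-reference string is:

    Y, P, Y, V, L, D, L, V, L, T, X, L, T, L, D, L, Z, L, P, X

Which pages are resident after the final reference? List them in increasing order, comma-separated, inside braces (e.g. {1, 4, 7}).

Y -> miss, frames {Y}
P -> miss, frames {Y,P}
Y -> hit
V -> miss, frames {P,Y,V}
L -> miss, frames {P,Y,V,L}
D -> miss, evict P, frames {Y,V,L,D}
L -> hit
V -> hit
L -> hit
T -> miss, evict Y, frames {D,V,L,T}
X -> miss, evict D, frames {V,L,T,X}
L -> hit
T -> hit
L -> hit
D -> miss, evict V, frames {X,T,L,D}
L -> hit
Z -> miss, evict X, frames {T,D,L,Z}
L -> hit
P -> miss, evict T, frames {D,Z,L,P}
X -> miss, evict D, frames {Z,L,P,X}

{L, P, X, Z}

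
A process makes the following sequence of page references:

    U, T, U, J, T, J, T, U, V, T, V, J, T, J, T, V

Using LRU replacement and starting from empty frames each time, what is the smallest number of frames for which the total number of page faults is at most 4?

f=1: 16 faults
f=2: 10 faults
f=3: 5 faults
f=4: 4 faults
Smallest f with faults ≤ 4 is 4.

4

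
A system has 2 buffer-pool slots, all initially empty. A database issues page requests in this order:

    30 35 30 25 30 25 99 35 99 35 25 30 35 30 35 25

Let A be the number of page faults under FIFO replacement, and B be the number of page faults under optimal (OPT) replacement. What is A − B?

Under FIFO: F F . F F . F F . . F F F . . F → 10 faults.
Under OPT: F F . F . . F F . . F F . . . F → 8 faults.
A − B = 10 − 8 = 2.

2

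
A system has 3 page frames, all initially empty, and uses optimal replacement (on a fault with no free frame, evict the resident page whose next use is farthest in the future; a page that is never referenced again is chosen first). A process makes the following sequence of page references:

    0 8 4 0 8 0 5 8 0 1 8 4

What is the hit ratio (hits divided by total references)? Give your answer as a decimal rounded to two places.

0: miss, frames (0)
8: miss, frames (0 8)
4: miss, frames (0 8 4)
0: hit
8: hit
0: hit
5: miss, evict 4, frames (0 8 5)
8: hit
0: hit
1: miss, evict 5, frames (0 8 1)
8: hit
4: miss, evict 1, frames (0 8 4)
Hits: 6 of 12 references → 6/12 = 0.5000.

0.50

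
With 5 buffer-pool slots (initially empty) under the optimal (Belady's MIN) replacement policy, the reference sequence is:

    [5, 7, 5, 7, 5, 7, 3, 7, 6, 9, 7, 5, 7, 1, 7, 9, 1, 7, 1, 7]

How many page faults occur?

5 → miss, frames (5)
7 → miss, frames (5 7)
5 → hit
7 → hit
5 → hit
7 → hit
3 → miss, frames (5 7 3)
7 → hit
6 → miss, frames (5 7 3 6)
9 → miss, frames (5 7 3 6 9)
7 → hit
5 → hit
7 → hit
1 → miss, evict 6, frames (5 7 3 9 1)
7 → hit
9 → hit
1 → hit
7 → hit
1 → hit
7 → hit
Page faults: 6.

6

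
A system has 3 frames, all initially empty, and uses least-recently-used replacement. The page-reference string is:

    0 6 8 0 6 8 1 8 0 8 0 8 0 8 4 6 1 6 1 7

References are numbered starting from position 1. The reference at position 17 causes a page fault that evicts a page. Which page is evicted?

8

pos 1: 0: fault, frames {0}
pos 2: 6: fault, frames {0,6}
pos 3: 8: fault, frames {0,6,8}
pos 4: 0: hit
pos 5: 6: hit
pos 6: 8: hit
pos 7: 1: fault, evict 0, frames {6,8,1}
pos 8: 8: hit
pos 9: 0: fault, evict 6, frames {1,8,0}
pos 10: 8: hit
pos 11: 0: hit
pos 12: 8: hit
pos 13: 0: hit
pos 14: 8: hit
pos 15: 4: fault, evict 1, frames {0,8,4}
pos 16: 6: fault, evict 0, frames {8,4,6}
pos 17: 1: fault, evict 8, frames {4,6,1}
At position 17, page 8 is evicted.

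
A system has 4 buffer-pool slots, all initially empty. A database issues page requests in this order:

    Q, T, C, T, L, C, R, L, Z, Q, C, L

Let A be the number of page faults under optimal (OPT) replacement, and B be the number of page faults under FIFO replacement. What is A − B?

Under OPT: F F F . F . F . F . . . → 6 faults.
Under FIFO: F F F . F . F . F F F F → 9 faults.
A − B = 6 − 9 = -3.

-3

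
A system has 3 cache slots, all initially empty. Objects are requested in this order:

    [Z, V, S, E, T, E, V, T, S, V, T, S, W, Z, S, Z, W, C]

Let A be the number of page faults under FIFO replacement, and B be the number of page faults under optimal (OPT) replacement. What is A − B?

Under FIFO: F F F F F . F . F . . . F F . . . F → 10 faults.
Under OPT: F F F F F . . . F . . . F F . . . F → 9 faults.
A − B = 10 − 9 = 1.

1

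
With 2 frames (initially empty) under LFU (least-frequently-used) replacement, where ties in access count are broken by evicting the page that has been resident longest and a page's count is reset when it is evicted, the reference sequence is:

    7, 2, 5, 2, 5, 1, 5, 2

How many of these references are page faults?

5

7: fault, frames {7}
2: fault, frames {7,2}
5: fault, evict 7, frames {2,5}
2: hit
5: hit
1: fault, evict 2, frames {5,1}
5: hit
2: fault, evict 1, frames {5,2}
Page faults: 5.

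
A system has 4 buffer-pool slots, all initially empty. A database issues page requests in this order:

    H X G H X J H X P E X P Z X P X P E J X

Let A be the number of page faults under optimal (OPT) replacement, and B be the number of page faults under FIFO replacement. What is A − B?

Under OPT: F F F . . F . . F F . . F . . . . . F . → 8 faults.
Under FIFO: F F F . . F . . F F F . F . . . . . F . → 9 faults.
A − B = 8 − 9 = -1.

-1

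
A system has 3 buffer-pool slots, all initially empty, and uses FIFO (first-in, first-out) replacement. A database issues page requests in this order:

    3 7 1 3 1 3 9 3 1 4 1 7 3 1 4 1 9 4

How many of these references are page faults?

3: miss, frames [3]
7: miss, frames [3, 7]
1: miss, frames [3, 7, 1]
3: hit
1: hit
3: hit
9: miss, evict 3, frames [7, 1, 9]
3: miss, evict 7, frames [1, 9, 3]
1: hit
4: miss, evict 1, frames [9, 3, 4]
1: miss, evict 9, frames [3, 4, 1]
7: miss, evict 3, frames [4, 1, 7]
3: miss, evict 4, frames [1, 7, 3]
1: hit
4: miss, evict 1, frames [7, 3, 4]
1: miss, evict 7, frames [3, 4, 1]
9: miss, evict 3, frames [4, 1, 9]
4: hit
Page faults: 12.

12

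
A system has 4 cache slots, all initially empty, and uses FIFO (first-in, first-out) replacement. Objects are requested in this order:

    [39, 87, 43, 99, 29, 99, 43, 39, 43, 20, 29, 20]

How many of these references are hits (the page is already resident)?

39 -> fault, frames {39}
87 -> fault, frames {39,87}
43 -> fault, frames {39,87,43}
99 -> fault, frames {39,87,43,99}
29 -> fault, evict 39, frames {87,43,99,29}
99 -> hit
43 -> hit
39 -> fault, evict 87, frames {43,99,29,39}
43 -> hit
20 -> fault, evict 43, frames {99,29,39,20}
29 -> hit
20 -> hit
Hits: 5.

5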